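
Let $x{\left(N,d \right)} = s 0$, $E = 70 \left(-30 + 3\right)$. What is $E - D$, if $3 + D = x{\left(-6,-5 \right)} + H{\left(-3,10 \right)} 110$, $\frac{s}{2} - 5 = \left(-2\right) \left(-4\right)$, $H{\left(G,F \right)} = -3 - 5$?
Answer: $-1007$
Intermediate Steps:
$H{\left(G,F \right)} = -8$ ($H{\left(G,F \right)} = -3 - 5 = -8$)
$s = 26$ ($s = 10 + 2 \left(\left(-2\right) \left(-4\right)\right) = 10 + 2 \cdot 8 = 10 + 16 = 26$)
$E = -1890$ ($E = 70 \left(-27\right) = -1890$)
$x{\left(N,d \right)} = 0$ ($x{\left(N,d \right)} = 26 \cdot 0 = 0$)
$D = -883$ ($D = -3 + \left(0 - 880\right) = -3 - 880 = -883$)
$E - D = -1890 - -883 = -1890 + 883 = -1007$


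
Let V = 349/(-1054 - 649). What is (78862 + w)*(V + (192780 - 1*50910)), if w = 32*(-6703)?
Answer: -32769752336474/1703 ≈ -1.9242e+10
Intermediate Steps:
V = -349/1703 (V = 349/(-1703) = -1/1703*349 = -349/1703 ≈ -0.20493)
w = -214496
(78862 + w)*(V + (192780 - 1*50910)) = (78862 - 214496)*(-349/1703 + (192780 - 1*50910)) = -135634*(-349/1703 + (192780 - 50910)) = -135634*(-349/1703 + 141870) = -135634*241604261/1703 = -32769752336474/1703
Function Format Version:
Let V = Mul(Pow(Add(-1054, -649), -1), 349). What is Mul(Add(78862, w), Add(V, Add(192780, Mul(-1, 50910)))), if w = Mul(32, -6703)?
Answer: Rational(-32769752336474, 1703) ≈ -1.9242e+10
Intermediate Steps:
V = Rational(-349, 1703) (V = Mul(Pow(-1703, -1), 349) = Mul(Rational(-1, 1703), 349) = Rational(-349, 1703) ≈ -0.20493)
w = -214496
Mul(Add(78862, w), Add(V, Add(192780, Mul(-1, 50910)))) = Mul(Add(78862, -214496), Add(Rational(-349, 1703), Add(192780, Mul(-1, 50910)))) = Mul(-135634, Add(Rational(-349, 1703), Add(192780, -50910))) = Mul(-135634, Add(Rational(-349, 1703), 141870)) = Mul(-135634, Rational(241604261, 1703)) = Rational(-32769752336474, 1703)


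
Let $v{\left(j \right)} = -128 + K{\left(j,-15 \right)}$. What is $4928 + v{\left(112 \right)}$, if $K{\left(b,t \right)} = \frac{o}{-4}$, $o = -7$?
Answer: $\frac{19207}{4} \approx 4801.8$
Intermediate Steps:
$K{\left(b,t \right)} = \frac{7}{4}$ ($K{\left(b,t \right)} = - \frac{7}{-4} = \left(-7\right) \left(- \frac{1}{4}\right) = \frac{7}{4}$)
$v{\left(j \right)} = - \frac{505}{4}$ ($v{\left(j \right)} = -128 + \frac{7}{4} = - \frac{505}{4}$)
$4928 + v{\left(112 \right)} = 4928 - \frac{505}{4} = \frac{19207}{4}$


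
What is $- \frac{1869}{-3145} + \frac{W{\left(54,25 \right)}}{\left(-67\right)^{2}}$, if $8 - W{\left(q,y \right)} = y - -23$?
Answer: $\frac{8264141}{14117905} \approx 0.58537$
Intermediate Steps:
$W{\left(q,y \right)} = -15 - y$ ($W{\left(q,y \right)} = 8 - \left(y - -23\right) = 8 - \left(y + 23\right) = 8 - \left(23 + y\right) = -15 - y$)
$- \frac{1869}{-3145} + \frac{W{\left(54,25 \right)}}{\left(-67\right)^{2}} = - \frac{1869}{-3145} + \frac{-15 - 25}{\left(-67\right)^{2}} = \left(-1869\right) \left(- \frac{1}{3145}\right) + \frac{-15 - 25}{4489} = \frac{1869}{3145} - \frac{40}{4489} = \frac{8264141}{14117905}$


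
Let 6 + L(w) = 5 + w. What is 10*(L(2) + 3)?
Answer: 40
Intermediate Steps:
L(w) = -1 + w (L(w) = -6 + (5 + w) = -1 + w)
10*(L(2) + 3) = 10*((-1 + 2) + 3) = 10*(1 + 3) = 10*4 = 40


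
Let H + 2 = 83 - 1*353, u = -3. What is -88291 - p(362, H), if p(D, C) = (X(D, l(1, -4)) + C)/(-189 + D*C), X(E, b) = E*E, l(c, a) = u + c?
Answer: -8710041251/98653 ≈ -88290.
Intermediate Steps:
H = -272 (H = -2 + (83 - 1*353) = -2 + (83 - 353) = -2 - 270 = -272)
l(c, a) = -3 + c
X(E, b) = E²
p(D, C) = (C + D²)/(-189 + C*D) (p(D, C) = (D² + C)/(-189 + D*C) = (C + D²)/(-189 + C*D))
-88291 - p(362, H) = -88291 - (-272 + 362²)/(-189 - 272*362) = -88291 - (-272 + 131044)/(-189 - 98464) = -88291 - 130772/(-98653) = -88291 - (-1)*130772/98653 = -88291 - 1*(-130772/98653) = -88291 + 130772/98653 = -8710041251/98653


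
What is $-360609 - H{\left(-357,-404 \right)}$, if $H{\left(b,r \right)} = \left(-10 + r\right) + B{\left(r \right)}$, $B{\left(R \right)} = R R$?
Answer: $-523411$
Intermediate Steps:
$B{\left(R \right)} = R^{2}$
$H{\left(b,r \right)} = -10 + r + r^{2}$ ($H{\left(b,r \right)} = \left(-10 + r\right) + r^{2} = -10 + r + r^{2}$)
$-360609 - H{\left(-357,-404 \right)} = -360609 - \left(-10 - 404 + \left(-404\right)^{2}\right) = -360609 - \left(-10 - 404 + 163216\right) = -360609 - 162802 = -523411$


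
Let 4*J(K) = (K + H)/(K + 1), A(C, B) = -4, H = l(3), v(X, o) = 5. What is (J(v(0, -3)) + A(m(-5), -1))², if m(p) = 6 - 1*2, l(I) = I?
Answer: 121/9 ≈ 13.444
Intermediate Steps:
H = 3
m(p) = 4 (m(p) = 6 - 2 = 4)
J(K) = (3 + K)/(4*(1 + K)) (J(K) = ((K + 3)/(K + 1))/4 = ((3 + K)/(1 + K))/4 = (3 + K)/(4*(1 + K)))
(J(v(0, -3)) + A(m(-5), -1))² = ((3 + 5)/(4*(1 + 5)) - 4)² = ((¼)*8/6 - 4)² = ((¼)*(⅙)*8 - 4)² = (⅓ - 4)² = (-11/3)² = 121/9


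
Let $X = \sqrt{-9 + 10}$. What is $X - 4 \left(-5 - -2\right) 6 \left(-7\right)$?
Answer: $-504$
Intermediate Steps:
$X = 1$ ($X = \sqrt{1} = 1$)
$X - 4 \left(-5 - -2\right) 6 \left(-7\right) = 1 - 4 \left(-5 - -2\right) 6 \left(-7\right) = 1 - 4 \left(-5 + 2\right) 6 \left(-7\right) = 1 \left(-4\right) \left(-3\right) 6 \left(-7\right) = 1 \cdot 12 \cdot 6 \left(-7\right) = 1 \cdot 72 \left(-7\right) = 72 \left(-7\right) = -504$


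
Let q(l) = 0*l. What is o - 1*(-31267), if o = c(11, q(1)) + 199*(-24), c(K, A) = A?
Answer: 26491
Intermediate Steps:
q(l) = 0
o = -4776 (o = 0 + 199*(-24) = 0 - 4776 = -4776)
o - 1*(-31267) = -4776 - 1*(-31267) = -4776 + 31267 = 26491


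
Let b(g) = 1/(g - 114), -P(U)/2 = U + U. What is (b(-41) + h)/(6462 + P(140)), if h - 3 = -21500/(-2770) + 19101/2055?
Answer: 23587403/6943224938 ≈ 0.0033972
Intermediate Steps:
P(U) = -4*U (P(U) = -2*(U + U) = -4*U)
b(g) = 1/(-114 + g)
h = 3805644/189745 (h = 3 + (-21500/(-2770) + 19101/2055) = 3 + (-21500*(-1/2770) + 19101*(1/2055)) = 3 + (2150/277 + 6367/685) = 3 + 3236409/189745 = 3805644/189745 ≈ 20.057)
(b(-41) + h)/(6462 + P(140)) = (1/(-114 - 41) + 3805644/189745)/(6462 - 4*140) = (1/(-155) + 3805644/189745)/(6462 - 560) = (-1/155 + 3805644/189745)/5902 = (23587403/1176419)*(1/5902) = 23587403/6943224938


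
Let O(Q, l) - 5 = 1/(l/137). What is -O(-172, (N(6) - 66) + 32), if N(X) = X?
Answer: -3/28 ≈ -0.10714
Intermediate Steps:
O(Q, l) = 5 + 137/l (O(Q, l) = 5 + 1/(l/137) = 5 + 137/l)
-O(-172, (N(6) - 66) + 32) = -(5 + 137/((6 - 66) + 32)) = -(5 + 137/(-60 + 32)) = -(5 + 137/(-28)) = -(5 + 137*(-1/28)) = -(5 - 137/28) = -1*3/28 = -3/28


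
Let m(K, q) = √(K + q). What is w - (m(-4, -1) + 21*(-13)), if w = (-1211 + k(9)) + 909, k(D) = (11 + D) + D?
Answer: -I*√5 ≈ -2.2361*I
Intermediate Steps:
k(D) = 11 + 2*D
w = -273 (w = (-1211 + (11 + 2*9)) + 909 = (-1211 + (11 + 18)) + 909 = (-1211 + 29) + 909 = -1182 + 909 = -273)
w - (m(-4, -1) + 21*(-13)) = -273 - (√(-4 - 1) + 21*(-13)) = -273 - (√(-5) - 273) = -273 - (I*√5 - 273) = -273 - (-273 + I*√5) = -273 + (273 - I*√5) = -I*√5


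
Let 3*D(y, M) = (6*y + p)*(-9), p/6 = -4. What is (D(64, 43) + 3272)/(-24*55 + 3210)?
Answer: 1096/945 ≈ 1.1598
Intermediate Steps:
p = -24 (p = 6*(-4) = -24)
D(y, M) = 72 - 18*y (D(y, M) = ((6*y - 24)*(-9))/3 = ((-24 + 6*y)*(-9))/3 = (216 - 54*y)/3 = 72 - 18*y)
(D(64, 43) + 3272)/(-24*55 + 3210) = ((72 - 18*64) + 3272)/(-24*55 + 3210) = ((72 - 1152) + 3272)/(-1320 + 3210) = (-1080 + 3272)/1890 = 2192*(1/1890) = 1096/945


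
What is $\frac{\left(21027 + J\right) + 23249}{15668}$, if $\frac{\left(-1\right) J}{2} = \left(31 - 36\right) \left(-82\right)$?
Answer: $\frac{10864}{3917} \approx 2.7736$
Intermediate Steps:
$J = -820$ ($J = - 2 \left(31 - 36\right) \left(-82\right) = - 2 \left(\left(-5\right) \left(-82\right)\right) = \left(-2\right) 410 = -820$)
$\frac{\left(21027 + J\right) + 23249}{15668} = \frac{\left(21027 - 820\right) + 23249}{15668} = \left(20207 + 23249\right) \frac{1}{15668} = 43456 \cdot \frac{1}{15668} = \frac{10864}{3917}$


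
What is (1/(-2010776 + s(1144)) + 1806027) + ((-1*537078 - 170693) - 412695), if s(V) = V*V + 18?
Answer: 481278904341/702022 ≈ 6.8556e+5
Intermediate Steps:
s(V) = 18 + V² (s(V) = V² + 18 = 18 + V²)
(1/(-2010776 + s(1144)) + 1806027) + ((-1*537078 - 170693) - 412695) = (1/(-2010776 + (18 + 1144²)) + 1806027) + ((-1*537078 - 170693) - 412695) = (1/(-2010776 + (18 + 1308736)) + 1806027) + ((-537078 - 170693) - 412695) = (1/(-2010776 + 1308754) + 1806027) + (-707771 - 412695) = (1/(-702022) + 1806027) - 1120466 = (-1/702022 + 1806027) - 1120466 = 1267870686593/702022 - 1120466 = 481278904341/702022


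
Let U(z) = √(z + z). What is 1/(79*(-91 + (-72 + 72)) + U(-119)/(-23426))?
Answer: -16576307878/119167077334943 + 689*I*√238/834169541344601 ≈ -0.0001391 + 1.2742e-11*I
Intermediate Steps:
U(z) = √2*√z (U(z) = √(2*z) = √2*√z)
1/(79*(-91 + (-72 + 72)) + U(-119)/(-23426)) = 1/(79*(-91 + (-72 + 72)) + (√2*√(-119))/(-23426)) = 1/(79*(-91 + 0) + (√2*(I*√119))*(-1/23426)) = 1/(79*(-91) + (I*√238)*(-1/23426)) = 1/(-7189 - I*√238/23426)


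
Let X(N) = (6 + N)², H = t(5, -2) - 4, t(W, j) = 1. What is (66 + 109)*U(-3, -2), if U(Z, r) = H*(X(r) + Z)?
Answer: -6825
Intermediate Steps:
H = -3 (H = 1 - 4 = -3)
U(Z, r) = -3*Z - 3*(6 + r)² (U(Z, r) = -3*((6 + r)² + Z) = -3*(Z + (6 + r)²) = -3*Z - 3*(6 + r)²)
(66 + 109)*U(-3, -2) = (66 + 109)*(-3*(-3) - 3*(6 - 2)²) = 175*(9 - 3*4²) = 175*(9 - 3*16) = 175*(9 - 48) = 175*(-39) = -6825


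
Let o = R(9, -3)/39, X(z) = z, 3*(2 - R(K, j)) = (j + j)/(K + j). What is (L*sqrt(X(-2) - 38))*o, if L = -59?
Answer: -826*I*sqrt(10)/117 ≈ -22.325*I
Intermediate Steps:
R(K, j) = 2 - 2*j/(3*(K + j)) (R(K, j) = 2 - (j + j)/(3*(K + j)) = 2 - 2*j/(3*(K + j)))
o = 7/117 (o = ((2*9 + (4/3)*(-3))/(9 - 3))/39 = ((18 - 4)/6)*(1/39) = ((1/6)*14)*(1/39) = (7/3)*(1/39) = 7/117 ≈ 0.059829)
(L*sqrt(X(-2) - 38))*o = -59*sqrt(-2 - 38)*(7/117) = -118*I*sqrt(10)*(7/117) = -826*I*sqrt(10)/117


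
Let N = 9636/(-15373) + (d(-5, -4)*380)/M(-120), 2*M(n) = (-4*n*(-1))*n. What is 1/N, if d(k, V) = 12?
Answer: -1844760/864233 ≈ -2.1346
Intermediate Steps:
M(n) = 2*n² (M(n) = ((-4*n*(-1))*n)/2 = ((4*n)*n)/2 = (4*n²)/2 = 2*n²)
N = -864233/1844760 (N = 9636/(-15373) + (12*380)/((2*(-120)²)) = 9636*(-1/15373) + 4560/((2*14400)) = -9636/15373 + 4560/28800 = -9636/15373 + 4560*(1/28800) = -9636/15373 + 19/120 = -864233/1844760 ≈ -0.46848)
1/N = 1/(-864233/1844760) = -1844760/864233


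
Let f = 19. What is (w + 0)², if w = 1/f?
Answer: 1/361 ≈ 0.0027701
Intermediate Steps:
w = 1/19 ≈ 0.052632
(w + 0)² = (1/19 + 0)² = (1/19)² = 1/361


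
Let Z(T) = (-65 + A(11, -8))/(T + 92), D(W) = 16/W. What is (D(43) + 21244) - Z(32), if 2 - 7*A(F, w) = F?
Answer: 198236224/9331 ≈ 21245.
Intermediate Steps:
A(F, w) = 2/7 - F/7
Z(T) = -464/(7*(92 + T)) (Z(T) = (-65 + (2/7 - ⅐*11))/(T + 92) = (-65 + (2/7 - 11/7))/(92 + T) = (-65 - 9/7)/(92 + T) = -464/(7*(92 + T)))
(D(43) + 21244) - Z(32) = (16/43 + 21244) - (-464)/(644 + 7*32) = (16*(1/43) + 21244) - (-464)/(644 + 224) = (16/43 + 21244) - (-464)/868 = 913508/43 - (-464)/868 = 913508/43 - 1*(-116/217) = 913508/43 + 116/217 = 198236224/9331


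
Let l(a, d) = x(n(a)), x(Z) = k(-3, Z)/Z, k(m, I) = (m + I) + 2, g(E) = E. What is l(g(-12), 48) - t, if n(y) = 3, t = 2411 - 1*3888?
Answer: 4433/3 ≈ 1477.7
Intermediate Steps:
k(m, I) = 2 + I + m (k(m, I) = (I + m) + 2 = 2 + I + m)
t = -1477 (t = 2411 - 3888 = -1477)
x(Z) = (-1 + Z)/Z (x(Z) = (2 + Z - 3)/Z = (-1 + Z)/Z)
l(a, d) = ⅔ (l(a, d) = (-1 + 3)/3 = (⅓)*2 = ⅔)
l(g(-12), 48) - t = ⅔ - 1*(-1477) = ⅔ + 1477 = 4433/3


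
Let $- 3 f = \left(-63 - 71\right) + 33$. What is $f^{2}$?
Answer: $\frac{10201}{9} \approx 1133.4$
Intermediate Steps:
$f = \frac{101}{3}$ ($f = - \frac{\left(-63 - 71\right) + 33}{3} = - \frac{-134 + 33}{3} = \left(- \frac{1}{3}\right) \left(-101\right) = \frac{101}{3} \approx 33.667$)
$f^{2} = \left(\frac{101}{3}\right)^{2} = \frac{10201}{9}$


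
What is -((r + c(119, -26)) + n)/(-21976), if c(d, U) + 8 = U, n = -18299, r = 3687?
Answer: -7323/10988 ≈ -0.66645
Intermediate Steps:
c(d, U) = -8 + U
-((r + c(119, -26)) + n)/(-21976) = -((3687 + (-8 - 26)) - 18299)/(-21976) = -((3687 - 34) - 18299)*(-1)/21976 = -(3653 - 18299)*(-1)/21976 = -(-14646)*(-1)/21976 = -1*7323/10988 = -7323/10988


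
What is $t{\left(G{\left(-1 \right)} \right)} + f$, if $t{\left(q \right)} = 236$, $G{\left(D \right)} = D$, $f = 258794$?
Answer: $259030$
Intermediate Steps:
$t{\left(G{\left(-1 \right)} \right)} + f = 236 + 258794 = 259030$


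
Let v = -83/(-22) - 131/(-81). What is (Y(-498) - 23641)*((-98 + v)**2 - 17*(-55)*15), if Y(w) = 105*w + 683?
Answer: -1350174018607532/793881 ≈ -1.7007e+9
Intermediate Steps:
Y(w) = 683 + 105*w
v = 9605/1782 (v = -83*(-1/22) - 131*(-1/81) = 83/22 + 131/81 = 9605/1782 ≈ 5.3900)
(Y(-498) - 23641)*((-98 + v)**2 - 17*(-55)*15) = ((683 + 105*(-498)) - 23641)*((-98 + 9605/1782)**2 - 17*(-55)*15) = ((683 - 52290) - 23641)*((-165031/1782)**2 + 935*15) = (-51607 - 23641)*(27235230961/3175524 + 14025) = -75248*71771955061/3175524 = -1350174018607532/793881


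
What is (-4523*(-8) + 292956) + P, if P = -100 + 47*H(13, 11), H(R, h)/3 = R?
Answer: 330873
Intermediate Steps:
H(R, h) = 3*R
P = 1733 (P = -100 + 47*(3*13) = -100 + 47*39 = -100 + 1833 = 1733)
(-4523*(-8) + 292956) + P = (-4523*(-8) + 292956) + 1733 = (36184 + 292956) + 1733 = 329140 + 1733 = 330873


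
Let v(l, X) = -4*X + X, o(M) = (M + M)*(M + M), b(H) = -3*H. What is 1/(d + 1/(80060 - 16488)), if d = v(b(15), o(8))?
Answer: -63572/48823295 ≈ -0.0013021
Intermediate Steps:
o(M) = 4*M**2 (o(M) = (2*M)*(2*M) = 4*M**2)
v(l, X) = -3*X
d = -768 (d = -12*8**2 = -12*64 = -3*256 = -768)
1/(d + 1/(80060 - 16488)) = 1/(-768 + 1/(80060 - 16488)) = 1/(-768 + 1/63572) = 1/(-48823295/63572) = -63572/48823295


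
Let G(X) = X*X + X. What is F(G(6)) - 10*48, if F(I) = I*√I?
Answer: -480 + 42*√42 ≈ -207.81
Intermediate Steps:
G(X) = X + X² (G(X) = X² + X = X + X²)
F(I) = I^(3/2)
F(G(6)) - 10*48 = (6*(1 + 6))^(3/2) - 10*48 = (6*7)^(3/2) - 480 = 42^(3/2) - 480 = 42*√42 - 480 = -480 + 42*√42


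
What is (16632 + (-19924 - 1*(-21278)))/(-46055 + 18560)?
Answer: -17986/27495 ≈ -0.65416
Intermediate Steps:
(16632 + (-19924 - 1*(-21278)))/(-46055 + 18560) = (16632 + (-19924 + 21278))/(-27495) = (16632 + 1354)*(-1/27495) = 17986*(-1/27495) = -17986/27495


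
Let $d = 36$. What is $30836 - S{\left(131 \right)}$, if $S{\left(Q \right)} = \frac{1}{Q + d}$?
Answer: $\frac{5149611}{167} \approx 30836.0$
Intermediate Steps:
$S{\left(Q \right)} = \frac{1}{36 + Q}$ ($S{\left(Q \right)} = \frac{1}{Q + 36} = \frac{1}{36 + Q}$)
$30836 - S{\left(131 \right)} = 30836 - \frac{1}{36 + 131} = 30836 - \frac{1}{167} = \frac{5149611}{167}$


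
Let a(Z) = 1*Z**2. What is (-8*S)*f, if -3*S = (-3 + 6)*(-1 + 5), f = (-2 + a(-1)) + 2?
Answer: 32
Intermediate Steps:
a(Z) = Z**2
f = 1 (f = (-2 + (-1)**2) + 2 = (-2 + 1) + 2 = -1 + 2 = 1)
S = -4 (S = -(-3 + 6)*(-1 + 5)/3 = -4 ≈ -4.0000)
(-8*S)*f = -8*(-4)*1 = 32*1 = 32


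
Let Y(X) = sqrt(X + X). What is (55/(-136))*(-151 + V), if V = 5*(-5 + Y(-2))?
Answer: 1210/17 - 275*I/68 ≈ 71.177 - 4.0441*I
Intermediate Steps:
Y(X) = sqrt(2)*sqrt(X) (Y(X) = sqrt(2*X) = sqrt(2)*sqrt(X))
V = -25 + 10*I (V = 5*(-5 + sqrt(2)*sqrt(-2)) = 5*(-5 + sqrt(2)*(I*sqrt(2))) = 5*(-5 + 2*I) = -25 + 10*I ≈ -25.0 + 10.0*I)
(55/(-136))*(-151 + V) = (55/(-136))*(-151 + (-25 + 10*I)) = (55*(-1/136))*(-176 + 10*I) = -55*(-176 + 10*I)/136 = 1210/17 - 275*I/68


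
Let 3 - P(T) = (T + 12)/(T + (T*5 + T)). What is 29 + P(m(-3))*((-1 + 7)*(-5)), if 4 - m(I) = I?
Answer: -2419/49 ≈ -49.367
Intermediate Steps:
m(I) = 4 - I
P(T) = 3 - (12 + T)/(7*T) (P(T) = 3 - (T + 12)/(T + (T*5 + T)) = 3 - (12 + T)/(T + (5*T + T)) = 3 - (12 + T)/(T + 6*T) = 3 - (12 + T)/(7*T))
29 + P(m(-3))*((-1 + 7)*(-5)) = 29 + (4*(-3 + 5*(4 - 1*(-3)))/(7*(4 - 1*(-3))))*((-1 + 7)*(-5)) = 29 + (4*(-3 + 5*(4 + 3))/(7*(4 + 3)))*(6*(-5)) = 29 + ((4/7)*(-3 + 5*7)/7)*(-30) = 29 + ((4/7)*(⅐)*(-3 + 35))*(-30) = 29 + ((4/7)*(⅐)*32)*(-30) = 29 + (128/49)*(-30) = 29 - 3840/49 = -2419/49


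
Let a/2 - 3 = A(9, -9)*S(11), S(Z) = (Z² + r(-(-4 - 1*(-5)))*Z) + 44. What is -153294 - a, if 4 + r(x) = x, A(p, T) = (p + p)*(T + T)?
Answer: -82020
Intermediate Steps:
A(p, T) = 4*T*p (A(p, T) = (2*p)*(2*T) = 4*T*p)
r(x) = -4 + x
S(Z) = 44 + Z² - 5*Z (S(Z) = (Z² + (-4 - (-4 - 1*(-5)))*Z) + 44 = (Z² + (-4 - (-4 + 5))*Z) + 44 = (Z² + (-4 - 1*1)*Z) + 44 = (Z² + (-4 - 1)*Z) + 44 = (Z² - 5*Z) + 44 = 44 + Z² - 5*Z)
a = -71274 (a = 6 + 2*((4*(-9)*9)*(44 + 11² - 5*11)) = 6 + 2*(-324*(44 + 121 - 55)) = 6 + 2*(-324*110) = 6 + 2*(-35640) = 6 - 71280 = -71274)
-153294 - a = -153294 - 1*(-71274) = -153294 + 71274 = -82020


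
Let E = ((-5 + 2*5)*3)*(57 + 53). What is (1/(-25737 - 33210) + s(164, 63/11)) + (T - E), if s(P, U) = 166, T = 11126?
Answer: 568366973/58947 ≈ 9642.0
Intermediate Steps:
E = 1650 (E = ((-5 + 10)*3)*110 = (5*3)*110 = 15*110 = 1650)
(1/(-25737 - 33210) + s(164, 63/11)) + (T - E) = (1/(-25737 - 33210) + 166) + (11126 - 1*1650) = (1/(-58947) + 166) + (11126 - 1650) = (-1/58947 + 166) + 9476 = 9785201/58947 + 9476 = 568366973/58947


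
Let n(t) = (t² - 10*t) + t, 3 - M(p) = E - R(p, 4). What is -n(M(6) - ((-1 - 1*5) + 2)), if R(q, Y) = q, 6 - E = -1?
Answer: 18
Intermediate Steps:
E = 7 (E = 6 - 1*(-1) = 6 + 1 = 7)
M(p) = -4 + p (M(p) = 3 - (7 - p) = 3 + (-7 + p) = -4 + p)
n(t) = t² - 9*t
-n(M(6) - ((-1 - 1*5) + 2)) = -((-4 + 6) - ((-1 - 1*5) + 2))*(-9 + ((-4 + 6) - ((-1 - 1*5) + 2))) = -(2 - ((-1 - 5) + 2))*(-9 + (2 - ((-1 - 5) + 2))) = -(2 - (-6 + 2))*(-9 + (2 - (-6 + 2))) = -(2 - (-4))*(-9 + (2 - (-4))) = -(2 - 1*(-4))*(-9 + (2 - 1*(-4))) = -(2 + 4)*(-9 + (2 + 4)) = -6*(-9 + 6) = -6*(-3) = -1*(-18) = 18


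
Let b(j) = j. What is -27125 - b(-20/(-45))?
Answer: -244129/9 ≈ -27125.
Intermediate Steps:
-27125 - b(-20/(-45)) = -27125 - (-20)/(-45) = -27125 - (-20)*(-1)/45 = -27125 - 1*4/9 = -27125 - 4/9 = -244129/9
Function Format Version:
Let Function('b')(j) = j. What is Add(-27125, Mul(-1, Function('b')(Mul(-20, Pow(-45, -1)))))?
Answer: Rational(-244129, 9) ≈ -27125.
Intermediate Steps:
Add(-27125, Mul(-1, Function('b')(Mul(-20, Pow(-45, -1))))) = Add(-27125, Mul(-1, Mul(-20, Pow(-45, -1)))) = Add(-27125, Mul(-1, Mul(-20, Rational(-1, 45)))) = Add(-27125, Mul(-1, Rational(4, 9))) = Add(-27125, Rational(-4, 9)) = Rational(-244129, 9)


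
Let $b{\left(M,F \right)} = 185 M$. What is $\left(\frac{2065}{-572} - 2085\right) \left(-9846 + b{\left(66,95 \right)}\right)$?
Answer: $- \frac{706058835}{143} \approx -4.9375 \cdot 10^{6}$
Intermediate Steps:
$\left(\frac{2065}{-572} - 2085\right) \left(-9846 + b{\left(66,95 \right)}\right) = \left(\frac{2065}{-572} - 2085\right) \left(-9846 + 185 \cdot 66\right) = \left(2065 \left(- \frac{1}{572}\right) - 2085\right) \left(-9846 + 12210\right) = \left(- \frac{2065}{572} - 2085\right) 2364 = \left(- \frac{1194685}{572}\right) 2364 = - \frac{706058835}{143}$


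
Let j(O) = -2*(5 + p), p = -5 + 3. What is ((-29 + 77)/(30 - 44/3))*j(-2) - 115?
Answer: -3077/23 ≈ -133.78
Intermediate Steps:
p = -2
j(O) = -6 (j(O) = -2*(5 - 2) = -2*3 = -6)
((-29 + 77)/(30 - 44/3))*j(-2) - 115 = ((-29 + 77)/(30 - 44/3))*(-6) - 115 = (48/(30 - 44*1/3))*(-6) - 115 = (48/(30 - 44/3))*(-6) - 115 = (48/(46/3))*(-6) - 115 = (48*(3/46))*(-6) - 115 = (72/23)*(-6) - 115 = -432/23 - 115 = -3077/23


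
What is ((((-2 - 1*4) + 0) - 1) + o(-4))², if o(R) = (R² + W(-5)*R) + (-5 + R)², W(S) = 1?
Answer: 7396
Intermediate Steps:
o(R) = R + R² + (-5 + R)² (o(R) = (R² + 1*R) + (-5 + R)² = (R² + R) + (-5 + R)² = (R + R²) + (-5 + R)² = R + R² + (-5 + R)²)
((((-2 - 1*4) + 0) - 1) + o(-4))² = ((((-2 - 1*4) + 0) - 1) + (-4 + (-4)² + (-5 - 4)²))² = ((((-2 - 4) + 0) - 1) + (-4 + 16 + (-9)²))² = (((-6 + 0) - 1) + (-4 + 16 + 81))² = ((-6 - 1) + 93)² = (-7 + 93)² = 86² = 7396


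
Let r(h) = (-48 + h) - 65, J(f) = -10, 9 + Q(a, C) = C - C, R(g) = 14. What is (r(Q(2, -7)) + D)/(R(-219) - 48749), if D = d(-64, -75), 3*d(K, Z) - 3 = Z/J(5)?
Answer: 79/32490 ≈ 0.0024315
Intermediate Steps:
Q(a, C) = -9 (Q(a, C) = -9 + (C - C) = -9 + 0 = -9)
r(h) = -113 + h
d(K, Z) = 1 - Z/30 (d(K, Z) = 1 + (Z/(-10))/3 = 1 + (Z*(-⅒))/3 = 1 + (-Z/10)/3 = 1 - Z/30)
D = 7/2 (D = 1 - 1/30*(-75) = 1 + 5/2 = 7/2 ≈ 3.5000)
(r(Q(2, -7)) + D)/(R(-219) - 48749) = ((-113 - 9) + 7/2)/(14 - 48749) = (-122 + 7/2)/(-48735) = -237/2*(-1/48735) = 79/32490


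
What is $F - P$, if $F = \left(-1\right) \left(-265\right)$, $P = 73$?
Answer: $192$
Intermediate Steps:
$F = 265$
$F - P = 265 - 73 = 192$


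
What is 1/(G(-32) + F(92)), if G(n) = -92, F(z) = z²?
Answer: 1/8372 ≈ 0.00011945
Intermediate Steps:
1/(G(-32) + F(92)) = 1/(-92 + 92²) = 1/(-92 + 8464) = 1/8372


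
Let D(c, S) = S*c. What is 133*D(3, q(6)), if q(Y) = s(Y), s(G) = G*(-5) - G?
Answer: -14364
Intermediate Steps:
s(G) = -6*G (s(G) = -5*G - G = -6*G)
q(Y) = -6*Y
133*D(3, q(6)) = 133*(-6*6*3) = 133*(-36*3) = 133*(-108) = -14364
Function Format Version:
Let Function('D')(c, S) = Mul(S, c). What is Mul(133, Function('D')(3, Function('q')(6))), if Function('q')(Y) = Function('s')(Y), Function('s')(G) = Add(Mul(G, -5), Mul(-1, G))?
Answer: -14364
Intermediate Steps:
Function('s')(G) = Mul(-6, G) (Function('s')(G) = Add(Mul(-5, G), Mul(-1, G)) = Mul(-6, G))
Function('q')(Y) = Mul(-6, Y)
Mul(133, Function('D')(3, Function('q')(6))) = Mul(133, Mul(Mul(-6, 6), 3)) = Mul(133, Mul(-36, 3)) = Mul(133, -108) = -14364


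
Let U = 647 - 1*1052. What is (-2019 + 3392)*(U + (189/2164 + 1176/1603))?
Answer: -275002765431/495556 ≈ -5.5494e+5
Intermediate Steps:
U = -405 (U = 647 - 1052 = -405)
(-2019 + 3392)*(U + (189/2164 + 1176/1603)) = (-2019 + 3392)*(-405 + (189/2164 + 1176/1603)) = 1373*(-405 + (189*(1/2164) + 1176*(1/1603))) = 1373*(-405 + (189/2164 + 168/229)) = 1373*(-405 + 406833/495556) = 1373*(-200293347/495556) = -275002765431/495556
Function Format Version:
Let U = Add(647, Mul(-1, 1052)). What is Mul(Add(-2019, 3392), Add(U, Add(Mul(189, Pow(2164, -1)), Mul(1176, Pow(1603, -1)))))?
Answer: Rational(-275002765431, 495556) ≈ -5.5494e+5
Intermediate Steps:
U = -405 (U = Add(647, -1052) = -405)
Mul(Add(-2019, 3392), Add(U, Add(Mul(189, Pow(2164, -1)), Mul(1176, Pow(1603, -1))))) = Mul(Add(-2019, 3392), Add(-405, Add(Mul(189, Pow(2164, -1)), Mul(1176, Pow(1603, -1))))) = Mul(1373, Add(-405, Add(Mul(189, Rational(1, 2164)), Mul(1176, Rational(1, 1603))))) = Mul(1373, Add(-405, Add(Rational(189, 2164), Rational(168, 229)))) = Mul(1373, Add(-405, Rational(406833, 495556))) = Mul(1373, Rational(-200293347, 495556)) = Rational(-275002765431, 495556)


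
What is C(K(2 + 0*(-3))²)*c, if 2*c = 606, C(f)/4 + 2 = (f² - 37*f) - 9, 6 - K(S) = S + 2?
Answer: -173316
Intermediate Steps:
K(S) = 4 - S (K(S) = 6 - (S + 2) = 6 - (2 + S) = 6 + (-2 - S) = 4 - S)
C(f) = -44 - 148*f + 4*f² (C(f) = -8 + 4*((f² - 37*f) - 9) = -8 + 4*(-9 + f² - 37*f) = -8 + (-36 - 148*f + 4*f²) = -44 - 148*f + 4*f²)
c = 303 (c = (½)*606 = 303)
C(K(2 + 0*(-3))²)*c = (-44 - 148*(4 - (2 + 0*(-3)))² + 4*((4 - (2 + 0*(-3)))²)²)*303 = (-44 - 148*(4 - (2 + 0))² + 4*((4 - (2 + 0))²)²)*303 = (-44 - 148*(4 - 1*2)² + 4*((4 - 1*2)²)²)*303 = (-44 - 148*(4 - 2)² + 4*((4 - 2)²)²)*303 = (-44 - 148*2² + 4*(2²)²)*303 = (-44 - 148*4 + 4*4²)*303 = (-44 - 592 + 4*16)*303 = (-44 - 592 + 64)*303 = -572*303 = -173316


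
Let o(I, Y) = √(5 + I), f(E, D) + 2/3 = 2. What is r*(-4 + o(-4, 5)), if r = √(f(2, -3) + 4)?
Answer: -4*√3 ≈ -6.9282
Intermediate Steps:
f(E, D) = 4/3 (f(E, D) = -⅔ + 2 = 4/3)
r = 4*√3/3 (r = √(4/3 + 4) = √(16/3) = 4*√3/3 ≈ 2.3094)
r*(-4 + o(-4, 5)) = (4*√3/3)*(-4 + √(5 - 4)) = (4*√3/3)*(-4 + √1) = (4*√3/3)*(-4 + 1) = (4*√3/3)*(-3) = -4*√3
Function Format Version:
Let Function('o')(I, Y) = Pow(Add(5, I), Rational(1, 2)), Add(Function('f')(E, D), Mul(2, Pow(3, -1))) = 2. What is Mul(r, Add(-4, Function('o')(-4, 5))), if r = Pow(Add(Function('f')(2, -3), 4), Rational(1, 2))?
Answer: Mul(-4, Pow(3, Rational(1, 2))) ≈ -6.9282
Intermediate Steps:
Function('f')(E, D) = Rational(4, 3) (Function('f')(E, D) = Add(Rational(-2, 3), 2) = Rational(4, 3))
r = Mul(Rational(4, 3), Pow(3, Rational(1, 2))) (r = Pow(Add(Rational(4, 3), 4), Rational(1, 2)) = Pow(Rational(16, 3), Rational(1, 2)) = Mul(Rational(4, 3), Pow(3, Rational(1, 2))) ≈ 2.3094)
Mul(r, Add(-4, Function('o')(-4, 5))) = Mul(Mul(Rational(4, 3), Pow(3, Rational(1, 2))), Add(-4, Pow(Add(5, -4), Rational(1, 2)))) = Mul(Mul(Rational(4, 3), Pow(3, Rational(1, 2))), Add(-4, Pow(1, Rational(1, 2)))) = Mul(Mul(Rational(4, 3), Pow(3, Rational(1, 2))), Add(-4, 1)) = Mul(Mul(Rational(4, 3), Pow(3, Rational(1, 2))), -3) = Mul(-4, Pow(3, Rational(1, 2)))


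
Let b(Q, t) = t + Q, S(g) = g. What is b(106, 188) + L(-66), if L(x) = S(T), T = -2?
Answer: 292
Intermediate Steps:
L(x) = -2
b(Q, t) = Q + t
b(106, 188) + L(-66) = (106 + 188) - 2 = 294 - 2 = 292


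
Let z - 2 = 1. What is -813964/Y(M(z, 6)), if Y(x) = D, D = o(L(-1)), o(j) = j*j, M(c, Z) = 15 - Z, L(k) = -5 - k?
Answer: -203491/4 ≈ -50873.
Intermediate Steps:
z = 3 (z = 2 + 1 = 3)
o(j) = j²
D = 16 (D = (-5 - 1*(-1))² = (-5 + 1)² = (-4)² = 16)
Y(x) = 16
-813964/Y(M(z, 6)) = -813964/16 = -813964*1/16 = -203491/4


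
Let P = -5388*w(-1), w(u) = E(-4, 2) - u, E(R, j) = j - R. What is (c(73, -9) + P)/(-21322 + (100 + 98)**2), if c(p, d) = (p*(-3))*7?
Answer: -39249/17882 ≈ -2.1949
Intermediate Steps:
w(u) = 6 - u (w(u) = (2 - 1*(-4)) - u = (2 + 4) - u = 6 - u)
c(p, d) = -21*p (c(p, d) = -3*p*7 = -21*p)
P = -37716 (P = -5388*(6 - 1*(-1)) = -5388*(6 + 1) = -5388*7 = -37716)
(c(73, -9) + P)/(-21322 + (100 + 98)**2) = (-21*73 - 37716)/(-21322 + (100 + 98)**2) = (-1533 - 37716)/(-21322 + 198**2) = -39249/(-21322 + 39204) = -39249/17882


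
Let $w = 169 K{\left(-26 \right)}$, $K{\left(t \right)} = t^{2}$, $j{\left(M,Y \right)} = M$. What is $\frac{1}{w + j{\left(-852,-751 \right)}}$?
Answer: $\frac{1}{113392} \approx 8.819 \cdot 10^{-6}$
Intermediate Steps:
$w = 114244$ ($w = 169 \left(-26\right)^{2} = 169 \cdot 676 = 114244$)
$\frac{1}{w + j{\left(-852,-751 \right)}} = \frac{1}{114244 - 852} = \frac{1}{113392}$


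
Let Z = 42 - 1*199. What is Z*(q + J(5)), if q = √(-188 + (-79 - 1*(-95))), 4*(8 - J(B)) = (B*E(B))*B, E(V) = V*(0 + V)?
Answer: 93101/4 - 314*I*√43 ≈ 23275.0 - 2059.0*I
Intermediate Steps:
E(V) = V² (E(V) = V*V = V²)
J(B) = 8 - B⁴/4 (J(B) = 8 - B*B²*B/4 = 8 - B³*B/4 = 8 - B⁴/4)
q = 2*I*√43 (q = √(-188 + (-79 + 95)) = √(-188 + 16) = √(-172) = 2*I*√43 ≈ 13.115*I)
Z = -157 (Z = 42 - 199 = -157)
Z*(q + J(5)) = -157*(2*I*√43 + (8 - ¼*5⁴)) = -157*(2*I*√43 + (8 - ¼*625)) = -157*(2*I*√43 + (8 - 625/4)) = -157*(2*I*√43 - 593/4) = -157*(-593/4 + 2*I*√43) = 93101/4 - 314*I*√43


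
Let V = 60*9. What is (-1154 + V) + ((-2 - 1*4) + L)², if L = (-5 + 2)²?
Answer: -605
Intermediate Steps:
V = 540
L = 9 (L = (-3)² = 9)
(-1154 + V) + ((-2 - 1*4) + L)² = (-1154 + 540) + ((-2 - 1*4) + 9)² = -614 + ((-2 - 4) + 9)² = -614 + (-6 + 9)² = -614 + 3² = -614 + 9 = -605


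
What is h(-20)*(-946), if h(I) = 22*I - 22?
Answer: 437052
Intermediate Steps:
h(I) = -22 + 22*I
h(-20)*(-946) = (-22 + 22*(-20))*(-946) = (-22 - 440)*(-946) = -462*(-946) = 437052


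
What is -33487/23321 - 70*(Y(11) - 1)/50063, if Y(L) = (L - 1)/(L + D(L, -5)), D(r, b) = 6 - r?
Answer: -5032643983/3502557669 ≈ -1.4368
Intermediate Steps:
Y(L) = -⅙ + L/6 (Y(L) = (L - 1)/(L + (6 - L)) = (-1 + L)/6 = (-1 + L)*(⅙) = -⅙ + L/6)
-33487/23321 - 70*(Y(11) - 1)/50063 = -33487/23321 - 70*((-⅙ + (⅙)*11) - 1)/50063 = -33487*1/23321 - 70*((-⅙ + 11/6) - 1)*(1/50063) = -33487/23321 - 70*(5/3 - 1)*(1/50063) = -33487/23321 - 70*⅔*(1/50063) = -33487/23321 - 140/3*1/50063 = -33487/23321 - 140/150189 = -5032643983/3502557669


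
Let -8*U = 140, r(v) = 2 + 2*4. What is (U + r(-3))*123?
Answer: -1845/2 ≈ -922.50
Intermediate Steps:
r(v) = 10 (r(v) = 2 + 8 = 10)
U = -35/2 (U = -⅛*140 = -35/2 ≈ -17.500)
(U + r(-3))*123 = (-35/2 + 10)*123 = -15/2*123 = -1845/2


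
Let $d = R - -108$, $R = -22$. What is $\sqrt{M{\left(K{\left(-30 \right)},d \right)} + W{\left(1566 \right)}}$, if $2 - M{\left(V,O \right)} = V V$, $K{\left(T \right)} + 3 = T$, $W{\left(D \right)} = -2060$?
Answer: $i \sqrt{3147} \approx 56.098 i$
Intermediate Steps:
$K{\left(T \right)} = -3 + T$
$d = 86$ ($d = -22 - -108 = -22 + 108 = 86$)
$M{\left(V,O \right)} = 2 - V^{2}$ ($M{\left(V,O \right)} = 2 - V V = 2 - V^{2}$)
$\sqrt{M{\left(K{\left(-30 \right)},d \right)} + W{\left(1566 \right)}} = \sqrt{\left(2 - \left(-3 - 30\right)^{2}\right) - 2060} = \sqrt{\left(2 - \left(-33\right)^{2}\right) - 2060} = \sqrt{\left(2 - 1089\right) - 2060} = \sqrt{-1087 - 2060} = \sqrt{-3147} = i \sqrt{3147}$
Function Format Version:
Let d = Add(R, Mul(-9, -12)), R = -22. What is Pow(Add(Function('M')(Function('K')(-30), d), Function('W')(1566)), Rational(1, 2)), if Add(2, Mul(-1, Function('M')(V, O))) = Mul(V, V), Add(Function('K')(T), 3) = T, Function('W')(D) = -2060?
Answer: Mul(I, Pow(3147, Rational(1, 2))) ≈ Mul(56.098, I)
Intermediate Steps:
Function('K')(T) = Add(-3, T)
d = 86 (d = Add(-22, Mul(-9, -12)) = Add(-22, 108) = 86)
Function('M')(V, O) = Add(2, Mul(-1, Pow(V, 2))) (Function('M')(V, O) = Add(2, Mul(-1, Mul(V, V))) = Add(2, Mul(-1, Pow(V, 2))))
Pow(Add(Function('M')(Function('K')(-30), d), Function('W')(1566)), Rational(1, 2)) = Pow(Add(Add(2, Mul(-1, Pow(Add(-3, -30), 2))), -2060), Rational(1, 2)) = Pow(Add(Add(2, Mul(-1, Pow(-33, 2))), -2060), Rational(1, 2)) = Pow(Add(Add(2, Mul(-1, 1089)), -2060), Rational(1, 2)) = Pow(Add(Add(2, -1089), -2060), Rational(1, 2)) = Pow(Add(-1087, -2060), Rational(1, 2)) = Pow(-3147, Rational(1, 2)) = Mul(I, Pow(3147, Rational(1, 2)))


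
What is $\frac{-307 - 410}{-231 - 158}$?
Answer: $\frac{717}{389} \approx 1.8432$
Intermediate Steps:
$\frac{-307 - 410}{-231 - 158} = - \frac{717}{-389} = \left(-717\right) \left(- \frac{1}{389}\right) = \frac{717}{389}$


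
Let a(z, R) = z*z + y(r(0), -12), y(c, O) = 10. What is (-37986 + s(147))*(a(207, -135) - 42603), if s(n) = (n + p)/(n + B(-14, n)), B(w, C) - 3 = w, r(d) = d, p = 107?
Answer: -165306944/17 ≈ -9.7239e+6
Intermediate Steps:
B(w, C) = 3 + w
a(z, R) = 10 + z² (a(z, R) = z*z + 10 = z² + 10 = 10 + z²)
s(n) = (107 + n)/(-11 + n) (s(n) = (n + 107)/(n + (3 - 14)) = (107 + n)/(n - 11) = (107 + n)/(-11 + n))
(-37986 + s(147))*(a(207, -135) - 42603) = (-37986 + (107 + 147)/(-11 + 147))*((10 + 207²) - 42603) = (-37986 + 254/136)*((10 + 42849) - 42603) = (-37986 + (1/136)*254)*(42859 - 42603) = (-37986 + 127/68)*256 = -2582921/68*256 = -165306944/17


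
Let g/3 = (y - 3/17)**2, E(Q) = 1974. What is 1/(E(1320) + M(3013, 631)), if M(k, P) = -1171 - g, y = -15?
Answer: 289/32375 ≈ 0.0089266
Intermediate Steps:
g = 199692/289 (g = 3*(-15 - 3/17)**2 = 3*(-258/17)**2 = 3*(66564/289) = 199692/289 ≈ 690.98)
M(k, P) = -538111/289 (M(k, P) = -1171 - 1*199692/289 = -1171 - 199692/289 = -538111/289)
1/(E(1320) + M(3013, 631)) = 1/(1974 - 538111/289) = 1/(32375/289) = 289/32375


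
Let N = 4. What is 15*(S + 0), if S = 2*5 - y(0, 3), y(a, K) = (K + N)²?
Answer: -585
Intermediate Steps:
y(a, K) = (4 + K)² (y(a, K) = (K + 4)² = (4 + K)²)
S = -39 (S = 2*5 - (4 + 3)² = 10 - 1*7² = 10 - 1*49 = 10 - 49 = -39)
15*(S + 0) = 15*(-39 + 0) = 15*(-39) = -585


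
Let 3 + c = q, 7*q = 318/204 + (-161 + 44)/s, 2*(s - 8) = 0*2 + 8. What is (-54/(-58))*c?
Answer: -53595/13804 ≈ -3.8826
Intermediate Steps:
s = 12 (s = 8 + (0*2 + 8)/2 = 8 + (0 + 8)/2 = 8 + (½)*8 = 8 + 4 = 12)
q = -557/476 (q = (318/204 + (-161 + 44)/12)/7 = (318*(1/204) - 117*1/12)/7 = (53/34 - 39/4)/7 = (⅐)*(-557/68) = -557/476 ≈ -1.1702)
c = -1985/476 (c = -3 - 557/476 = -1985/476 ≈ -4.1702)
(-54/(-58))*c = -54/(-58)*(-1985/476) = -54*(-1/58)*(-1985/476) = (27/29)*(-1985/476) = -53595/13804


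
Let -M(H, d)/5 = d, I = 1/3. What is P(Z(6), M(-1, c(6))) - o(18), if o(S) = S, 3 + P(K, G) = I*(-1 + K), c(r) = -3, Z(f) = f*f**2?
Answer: 152/3 ≈ 50.667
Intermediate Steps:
Z(f) = f**3
I = 1/3 ≈ 0.33333
M(H, d) = -5*d
P(K, G) = -10/3 + K/3 (P(K, G) = -3 + (-1 + K)/3 = -3 + (-1/3 + K/3) = -10/3 + K/3)
P(Z(6), M(-1, c(6))) - o(18) = (-10/3 + (1/3)*6**3) - 1*18 = (-10/3 + (1/3)*216) - 18 = (-10/3 + 72) - 18 = 206/3 - 18 = 152/3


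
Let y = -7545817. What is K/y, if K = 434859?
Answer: -434859/7545817 ≈ -0.057629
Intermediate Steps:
K/y = 434859/(-7545817) = 434859*(-1/7545817) = -434859/7545817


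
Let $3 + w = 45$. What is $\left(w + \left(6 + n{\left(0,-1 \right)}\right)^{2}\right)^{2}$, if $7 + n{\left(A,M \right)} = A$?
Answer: $1849$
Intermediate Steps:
$w = 42$ ($w = -3 + 45 = 42$)
$n{\left(A,M \right)} = -7 + A$
$\left(w + \left(6 + n{\left(0,-1 \right)}\right)^{2}\right)^{2} = \left(42 + \left(6 + \left(-7 + 0\right)\right)^{2}\right)^{2} = \left(42 + \left(6 - 7\right)^{2}\right)^{2} = \left(42 + \left(-1\right)^{2}\right)^{2} = \left(42 + 1\right)^{2} = 43^{2} = 1849$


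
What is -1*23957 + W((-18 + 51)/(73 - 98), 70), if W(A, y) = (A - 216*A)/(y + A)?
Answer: -41127074/1717 ≈ -23953.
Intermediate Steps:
W(A, y) = -215*A/(A + y) (W(A, y) = (-215*A)/(A + y) = -215*A/(A + y))
-1*23957 + W((-18 + 51)/(73 - 98), 70) = -1*23957 - 215*(-18 + 51)/(73 - 98)/((-18 + 51)/(73 - 98) + 70) = -23957 - 215*33/(-25)/(33/(-25) + 70) = -23957 - 215*33*(-1/25)/(33*(-1/25) + 70) = -23957 - 215*(-33/25)/(-33/25 + 70) = -23957 - 215*(-33/25)/1717/25 = -23957 - 215*(-33/25)*25/1717 = -23957 + 7095/1717 = -41127074/1717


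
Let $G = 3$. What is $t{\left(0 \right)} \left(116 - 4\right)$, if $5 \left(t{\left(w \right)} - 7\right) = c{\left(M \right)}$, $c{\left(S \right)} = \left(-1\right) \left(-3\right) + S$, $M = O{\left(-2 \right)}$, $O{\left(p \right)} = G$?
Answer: $\frac{4592}{5} \approx 918.4$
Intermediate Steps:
$O{\left(p \right)} = 3$
$M = 3$
$c{\left(S \right)} = 3 + S$
$t{\left(w \right)} = \frac{41}{5}$ ($t{\left(w \right)} = 7 + \frac{3 + 3}{5} = 7 + \frac{1}{5} \cdot 6 = 7 + \frac{6}{5} = \frac{41}{5}$)
$t{\left(0 \right)} \left(116 - 4\right) = \frac{41 \left(116 - 4\right)}{5} = \frac{41}{5} \cdot 112 = \frac{4592}{5}$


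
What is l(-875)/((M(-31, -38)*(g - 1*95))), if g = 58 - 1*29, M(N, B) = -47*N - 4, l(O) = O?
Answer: 875/95898 ≈ 0.0091243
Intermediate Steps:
M(N, B) = -4 - 47*N
g = 29 (g = 58 - 29 = 29)
l(-875)/((M(-31, -38)*(g - 1*95))) = -875*1/((-4 - 47*(-31))*(29 - 1*95)) = -875*1/((-4 + 1457)*(29 - 95)) = -875/(1453*(-66)) = -875/(-95898) = -875*(-1/95898) = 875/95898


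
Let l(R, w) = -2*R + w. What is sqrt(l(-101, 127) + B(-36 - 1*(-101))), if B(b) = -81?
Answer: 2*sqrt(62) ≈ 15.748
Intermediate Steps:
l(R, w) = w - 2*R
sqrt(l(-101, 127) + B(-36 - 1*(-101))) = sqrt((127 - 2*(-101)) - 81) = sqrt((127 + 202) - 81) = sqrt(329 - 81) = sqrt(248) = 2*sqrt(62)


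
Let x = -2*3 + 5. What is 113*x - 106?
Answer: -219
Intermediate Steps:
x = -1 (x = -6 + 5 = -1)
113*x - 106 = 113*(-1) - 106 = -113 - 106 = -219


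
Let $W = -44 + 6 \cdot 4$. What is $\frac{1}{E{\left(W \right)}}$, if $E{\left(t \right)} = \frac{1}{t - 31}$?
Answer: $-51$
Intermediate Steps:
$W = -20$ ($W = -44 + 24 = -20$)
$E{\left(t \right)} = \frac{1}{-31 + t}$
$\frac{1}{E{\left(W \right)}} = \frac{1}{\frac{1}{-31 - 20}} = \frac{1}{\frac{1}{-51}} = \frac{1}{- \frac{1}{51}} = -51$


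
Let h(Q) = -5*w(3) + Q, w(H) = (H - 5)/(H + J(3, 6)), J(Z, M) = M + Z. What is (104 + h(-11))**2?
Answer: 316969/36 ≈ 8804.7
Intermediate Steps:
w(H) = (-5 + H)/(9 + H) (w(H) = (H - 5)/(H + (6 + 3)) = (-5 + H)/(H + 9) = (-5 + H)/(9 + H))
h(Q) = 5/6 + Q (h(Q) = -5*(-5 + 3)/(9 + 3) + Q = -5*(-2)/12 + Q = -5*(-1/6) + Q = 5/6 + Q)
(104 + h(-11))**2 = (104 + (5/6 - 11))**2 = (104 - 61/6)**2 = (563/6)**2 = 316969/36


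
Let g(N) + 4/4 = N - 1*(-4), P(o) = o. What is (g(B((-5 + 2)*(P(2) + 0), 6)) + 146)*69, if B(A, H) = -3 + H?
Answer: 10488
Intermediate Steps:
g(N) = 3 + N (g(N) = -1 + (N - 1*(-4)) = -1 + (N + 4) = -1 + (4 + N) = 3 + N)
(g(B((-5 + 2)*(P(2) + 0), 6)) + 146)*69 = ((3 + (-3 + 6)) + 146)*69 = ((3 + 3) + 146)*69 = (6 + 146)*69 = 152*69 = 10488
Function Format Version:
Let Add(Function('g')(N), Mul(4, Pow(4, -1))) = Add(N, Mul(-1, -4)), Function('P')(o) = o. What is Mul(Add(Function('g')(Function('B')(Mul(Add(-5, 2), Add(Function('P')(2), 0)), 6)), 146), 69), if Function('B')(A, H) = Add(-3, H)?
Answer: 10488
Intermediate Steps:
Function('g')(N) = Add(3, N) (Function('g')(N) = Add(-1, Add(N, Mul(-1, -4))) = Add(-1, Add(N, 4)) = Add(-1, Add(4, N)) = Add(3, N))
Mul(Add(Function('g')(Function('B')(Mul(Add(-5, 2), Add(Function('P')(2), 0)), 6)), 146), 69) = Mul(Add(Add(3, Add(-3, 6)), 146), 69) = Mul(Add(Add(3, 3), 146), 69) = Mul(Add(6, 146), 69) = Mul(152, 69) = 10488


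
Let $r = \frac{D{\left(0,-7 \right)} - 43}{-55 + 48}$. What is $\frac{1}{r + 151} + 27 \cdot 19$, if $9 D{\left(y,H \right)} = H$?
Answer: $\frac{5082354}{9907} \approx 513.01$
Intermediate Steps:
$D{\left(y,H \right)} = \frac{H}{9}$
$r = \frac{394}{63}$ ($r = \frac{\frac{1}{9} \left(-7\right) - 43}{-55 + 48} = \frac{- \frac{7}{9} - 43}{-7} = \left(- \frac{394}{9}\right) \left(- \frac{1}{7}\right) = \frac{394}{63} \approx 6.254$)
$\frac{1}{r + 151} + 27 \cdot 19 = \frac{1}{\frac{394}{63} + 151} + 27 \cdot 19 = \frac{1}{\frac{9907}{63}} + 513 = \frac{63}{9907} + 513 = \frac{5082354}{9907}$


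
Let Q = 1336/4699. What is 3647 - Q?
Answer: 17135917/4699 ≈ 3646.7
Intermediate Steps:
Q = 1336/4699 (Q = 1336*(1/4699) = 1336/4699 ≈ 0.28432)
3647 - Q = 3647 - 1*1336/4699 = 3647 - 1336/4699 = 17135917/4699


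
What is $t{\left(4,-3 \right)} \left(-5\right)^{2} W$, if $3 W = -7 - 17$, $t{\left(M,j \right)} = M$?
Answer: $-800$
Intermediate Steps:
$W = -8$ ($W = \frac{-7 - 17}{3} = \frac{1}{3} \left(-24\right) = -8$)
$t{\left(4,-3 \right)} \left(-5\right)^{2} W = 4 \left(-5\right)^{2} \left(-8\right) = 4 \cdot 25 \left(-8\right) = 100 \left(-8\right) = -800$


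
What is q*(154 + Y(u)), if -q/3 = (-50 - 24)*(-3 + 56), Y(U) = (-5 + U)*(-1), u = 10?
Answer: 1753134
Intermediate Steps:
Y(U) = 5 - U
q = 11766 (q = -3*(-50 - 24)*(-3 + 56) = -(-222)*53 = -3*(-3922) = 11766)
q*(154 + Y(u)) = 11766*(154 + (5 - 1*10)) = 11766*(154 + (5 - 10)) = 11766*(154 - 5) = 11766*149 = 1753134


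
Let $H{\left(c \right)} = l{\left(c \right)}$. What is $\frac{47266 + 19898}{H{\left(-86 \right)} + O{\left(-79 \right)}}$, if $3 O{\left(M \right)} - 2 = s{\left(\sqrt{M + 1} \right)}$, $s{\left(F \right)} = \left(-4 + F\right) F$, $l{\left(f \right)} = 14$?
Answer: $\frac{100746 i}{- 17 i + 2 \sqrt{78}} \approx -2849.7 + 2960.9 i$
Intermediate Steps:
$H{\left(c \right)} = 14$
$s{\left(F \right)} = F \left(-4 + F\right)$
$O{\left(M \right)} = \frac{2}{3} + \frac{\sqrt{1 + M} \left(-4 + \sqrt{1 + M}\right)}{3}$ ($O{\left(M \right)} = \frac{2}{3} + \frac{\sqrt{M + 1} \left(-4 + \sqrt{M + 1}\right)}{3} = \frac{2}{3} + \frac{\sqrt{1 + M} \left(-4 + \sqrt{1 + M}\right)}{3}$)
$\frac{47266 + 19898}{H{\left(-86 \right)} + O{\left(-79 \right)}} = \frac{47266 + 19898}{14 + \left(1 - \frac{4 \sqrt{1 - 79}}{3} + \frac{1}{3} \left(-79\right)\right)} = \frac{67164}{14 - \left(\frac{76}{3} + \frac{4 i \sqrt{78}}{3}\right)} = \frac{67164}{- \frac{34}{3} - \frac{4 i \sqrt{78}}{3}}$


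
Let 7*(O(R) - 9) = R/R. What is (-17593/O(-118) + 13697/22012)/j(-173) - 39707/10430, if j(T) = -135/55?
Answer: 38674895564821/49590394560 ≈ 779.89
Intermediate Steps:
O(R) = 64/7 (O(R) = 9 + (R/R)/7 = 9 + (⅐)*1 = 9 + ⅐ = 64/7)
j(T) = -27/11 (j(T) = -135*1/55 = -27/11)
(-17593/O(-118) + 13697/22012)/j(-173) - 39707/10430 = (-17593/64/7 + 13697/22012)/(-27/11) - 39707/10430 = (-17593*7/64 + 13697*(1/22012))*(-11/27) - 39707*1/10430 = (-123151/64 + 13697/22012)*(-11/27) - 39707/10430 = -677480801/352192*(-11/27) - 39707/10430 = 7452288811/9509184 - 39707/10430 = 38674895564821/49590394560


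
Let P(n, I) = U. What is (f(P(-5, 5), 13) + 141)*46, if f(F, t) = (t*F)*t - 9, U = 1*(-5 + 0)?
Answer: -32798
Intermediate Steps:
U = -5 (U = 1*(-5) = -5)
P(n, I) = -5
f(F, t) = -9 + F*t² (f(F, t) = (F*t)*t - 9 = F*t² - 9 = -9 + F*t²)
(f(P(-5, 5), 13) + 141)*46 = ((-9 - 5*13²) + 141)*46 = ((-9 - 5*169) + 141)*46 = ((-9 - 845) + 141)*46 = (-854 + 141)*46 = -713*46 = -32798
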